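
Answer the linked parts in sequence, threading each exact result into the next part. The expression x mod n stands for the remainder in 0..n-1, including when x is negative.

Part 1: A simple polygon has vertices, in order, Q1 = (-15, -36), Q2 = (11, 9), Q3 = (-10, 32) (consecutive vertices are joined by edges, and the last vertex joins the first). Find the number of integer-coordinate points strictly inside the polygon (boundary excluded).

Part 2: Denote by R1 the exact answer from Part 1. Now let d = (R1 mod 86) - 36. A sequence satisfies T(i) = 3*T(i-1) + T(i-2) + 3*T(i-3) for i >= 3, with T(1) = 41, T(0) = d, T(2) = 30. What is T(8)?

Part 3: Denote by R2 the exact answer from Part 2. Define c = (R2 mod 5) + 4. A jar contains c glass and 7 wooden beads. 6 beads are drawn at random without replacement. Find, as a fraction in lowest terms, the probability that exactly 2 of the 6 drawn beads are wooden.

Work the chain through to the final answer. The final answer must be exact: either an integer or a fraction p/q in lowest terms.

1/22

Part 1: cross terms: (-15*9 - 11*-36)=261, (11*32 - -10*9)=442, (-10*-36 - -15*32)=840; twice the area = |1543| = 1543; area = 1543/2; boundary points = 1 + 1 + 1 = 3; strictly interior points = area - boundary/2 + 1 = 771; answer 771
Part 2: R1 = 771; d = 47; T(3) = 3*(30) + 1*(41) + 3*(47) = 272; iterating: T(3)=272, T(4)=969, T(5)=3269, T(6)=11592, T(7)=40952, T(8)=144255; answer 144255
Part 3: R2 = 144255; c = 4; total draws C(11,6) = 462; favorable C(7,2)*C(4,4) = 21; P = 1/22; answer 1/22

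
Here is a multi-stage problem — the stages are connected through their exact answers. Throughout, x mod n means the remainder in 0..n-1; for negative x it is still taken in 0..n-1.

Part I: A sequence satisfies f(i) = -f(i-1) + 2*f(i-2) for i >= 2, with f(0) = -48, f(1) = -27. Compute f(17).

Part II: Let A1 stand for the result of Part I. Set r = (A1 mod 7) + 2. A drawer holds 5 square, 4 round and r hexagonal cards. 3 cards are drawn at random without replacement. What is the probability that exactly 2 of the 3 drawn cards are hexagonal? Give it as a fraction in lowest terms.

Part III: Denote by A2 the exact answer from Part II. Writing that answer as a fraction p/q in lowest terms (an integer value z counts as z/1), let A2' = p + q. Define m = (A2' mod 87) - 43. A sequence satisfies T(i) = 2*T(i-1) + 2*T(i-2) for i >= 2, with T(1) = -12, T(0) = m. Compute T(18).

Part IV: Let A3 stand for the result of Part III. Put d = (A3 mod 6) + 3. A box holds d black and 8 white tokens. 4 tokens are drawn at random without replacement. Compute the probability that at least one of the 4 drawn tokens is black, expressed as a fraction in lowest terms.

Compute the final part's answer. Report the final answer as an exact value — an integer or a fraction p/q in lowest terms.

26/33

Part I: f(2) = -1*(-27) + 2*(-48) = -69; iterating: f(2)=-69, f(3)=15, f(4)=-153, f(5)=183, f(6)=-489, f(7)=855, f(8)=-1833, f(9)=3543, f(10)=-7209, f(11)=14295, f(12)=-28713, f(13)=57303, f(14)=-114729, f(15)=229335, f(16)=-458793, f(17)=917463; answer 917463
Part II: A1 = 917463; r = 3; total draws C(12,3) = 220; favorable C(3,2)*C(9,1) = 27; P = 27/220; answer 27/220
Part III: A2 = 27/220; threaded value p + q = 247; m = 30; T(2) = 2*(-12) + 2*(30) = 36; iterating: T(2)=36, T(3)=48, T(4)=168, T(5)=432, T(6)=1200, T(7)=3264, T(8)=8928, T(9)=24384, T(10)=66624, T(11)=182016, T(12)=497280, T(13)=1358592, T(14)=3711744, T(15)=10140672, T(16)=27704832, T(17)=75691008, T(18)=206791680; answer 206791680
Part IV: A3 = 206791680; d = 3; total draws C(11,4) = 330; complement C(8,4) = 70; favorable 330 - 70 = 260; P = 26/33; answer 26/33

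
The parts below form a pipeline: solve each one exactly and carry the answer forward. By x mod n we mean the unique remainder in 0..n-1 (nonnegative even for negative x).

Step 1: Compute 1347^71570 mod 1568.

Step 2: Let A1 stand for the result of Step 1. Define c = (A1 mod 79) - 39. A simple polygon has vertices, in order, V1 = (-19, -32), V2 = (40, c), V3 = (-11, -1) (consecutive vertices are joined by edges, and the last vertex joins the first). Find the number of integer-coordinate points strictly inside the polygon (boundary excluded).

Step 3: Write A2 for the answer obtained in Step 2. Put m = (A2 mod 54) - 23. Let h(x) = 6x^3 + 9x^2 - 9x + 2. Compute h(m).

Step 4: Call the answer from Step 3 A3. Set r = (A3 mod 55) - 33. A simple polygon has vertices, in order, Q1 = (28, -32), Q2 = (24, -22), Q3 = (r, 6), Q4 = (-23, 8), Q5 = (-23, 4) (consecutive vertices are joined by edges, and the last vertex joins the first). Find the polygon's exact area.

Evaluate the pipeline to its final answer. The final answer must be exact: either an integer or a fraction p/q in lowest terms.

Step 1: squarings mod 1568: 1347^1=1347, 1347^2=233, 1347^4=977, 1347^8=1185, 1347^16=865, 1347^32=289, 1347^64=417, 1347^128=1409, 1347^256=193, 1347^512=1185, 1347^1024=865, 1347^2048=289, 1347^4096=417, 1347^8192=1409, 1347^16384=193, 1347^32768=1185, 1347^65536=865; 1347^71570 = 1347^2 * 1347^16 * 1347^128 * 1347^256 * 1347^512 * 1347^1024 * 1347^4096 * 1347^65536 = 233 (mod 1568); answer 233
Step 2: A1 = 233; c = 36; cross terms: (-19*36 - 40*-32)=596, (40*-1 - -11*36)=356, (-11*-32 - -19*-1)=333; twice the area = |1285| = 1285; area = 1285/2; boundary points = 1 + 1 + 1 = 3; strictly interior points = area - boundary/2 + 1 = 642; answer 642
Step 3: A2 = 642; m = 25; 6*(25)^3 + 9*(25)^2 - 9*(25)^1 + 2 = (93750) + (5625) + (-225) + (2) = 99152; answer 99152
Step 4: A3 = 99152; r = 9; cross terms: (28*-22 - 24*-32)=152, (24*6 - 9*-22)=342, (9*8 - -23*6)=210, (-23*4 - -23*8)=92, (-23*-32 - 28*4)=624; twice the area = |1420| = 1420; area = 710; answer 710

710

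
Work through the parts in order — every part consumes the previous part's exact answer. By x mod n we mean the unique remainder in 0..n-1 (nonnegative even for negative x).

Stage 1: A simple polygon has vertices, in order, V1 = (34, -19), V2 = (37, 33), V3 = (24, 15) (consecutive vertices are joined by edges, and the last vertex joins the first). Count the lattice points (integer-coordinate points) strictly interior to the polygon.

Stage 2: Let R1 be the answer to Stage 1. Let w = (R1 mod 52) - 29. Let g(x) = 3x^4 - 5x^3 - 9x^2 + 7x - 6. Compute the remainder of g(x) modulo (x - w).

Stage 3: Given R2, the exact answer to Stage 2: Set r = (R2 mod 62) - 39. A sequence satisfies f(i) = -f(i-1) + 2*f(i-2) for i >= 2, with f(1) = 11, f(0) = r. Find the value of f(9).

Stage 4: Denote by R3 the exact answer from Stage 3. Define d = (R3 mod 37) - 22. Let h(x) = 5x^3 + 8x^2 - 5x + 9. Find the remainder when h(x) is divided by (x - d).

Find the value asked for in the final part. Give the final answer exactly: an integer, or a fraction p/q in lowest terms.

-163

Stage 1: cross terms: (34*33 - 37*-19)=1825, (37*15 - 24*33)=-237, (24*-19 - 34*15)=-966; twice the area = |622| = 622; area = 311; boundary points = 1 + 1 + 2 = 4; strictly interior points = area - boundary/2 + 1 = 310; answer 310
Stage 2: R1 = 310; w = 21; remainder = value at the root: 3*(21)^4 - 5*(21)^3 - 9*(21)^2 + 7*(21)^1 - 6 = (583443) + (-46305) + (-3969) + (147) + (-6) = 533310; answer 533310
Stage 3: R2 = 533310; r = 9; f(2) = -1*(11) + 2*(9) = 7; iterating: f(2)=7, f(3)=15, f(4)=-1, f(5)=31, f(6)=-33, f(7)=95, f(8)=-161, f(9)=351; answer 351
Stage 4: R3 = 351; d = -4; remainder = value at the root: 5*(-4)^3 + 8*(-4)^2 - 5*(-4)^1 + 9 = (-320) + (128) + (20) + (9) = -163; answer -163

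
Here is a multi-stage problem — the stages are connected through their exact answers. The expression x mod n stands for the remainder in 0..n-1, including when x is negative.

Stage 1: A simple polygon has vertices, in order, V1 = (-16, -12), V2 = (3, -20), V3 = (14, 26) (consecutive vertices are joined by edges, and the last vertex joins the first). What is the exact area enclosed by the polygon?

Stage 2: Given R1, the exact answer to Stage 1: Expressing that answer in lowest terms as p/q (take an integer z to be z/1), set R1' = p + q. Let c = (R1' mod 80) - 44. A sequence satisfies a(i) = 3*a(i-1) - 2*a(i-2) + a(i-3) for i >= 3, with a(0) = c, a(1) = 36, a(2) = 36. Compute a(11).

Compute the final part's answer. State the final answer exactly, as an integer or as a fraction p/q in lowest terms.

-16026

Stage 1: cross terms: (-16*-20 - 3*-12)=356, (3*26 - 14*-20)=358, (14*-12 - -16*26)=248; twice the area = |962| = 962; area = 481; answer 481
Stage 2: R1 = 481; threaded value p + q = 482; c = -42; a(3) = 3*(36) - 2*(36) + 1*(-42) = -6; iterating: a(3)=-6, a(4)=-54, a(5)=-114, a(6)=-240, a(7)=-546, a(8)=-1272, a(9)=-2964, a(10)=-6894, a(11)=-16026; answer -16026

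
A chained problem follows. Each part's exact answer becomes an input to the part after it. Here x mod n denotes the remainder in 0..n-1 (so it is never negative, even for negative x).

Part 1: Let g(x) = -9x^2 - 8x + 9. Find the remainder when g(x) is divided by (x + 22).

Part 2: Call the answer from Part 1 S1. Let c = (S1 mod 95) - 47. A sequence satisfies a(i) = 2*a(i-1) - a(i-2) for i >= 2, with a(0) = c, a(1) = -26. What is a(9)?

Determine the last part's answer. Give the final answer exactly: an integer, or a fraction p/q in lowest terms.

Part 1: remainder = value at the root: -9*(-22)^2 - 8*(-22)^1 + 9 = (-4356) + (176) + (9) = -4171; answer -4171
Part 2: S1 = -4171; c = -38; a(2) = 2*(-26) - 1*(-38) = -14; iterating: a(2)=-14, a(3)=-2, a(4)=10, a(5)=22, a(6)=34, a(7)=46, a(8)=58, a(9)=70; answer 70

70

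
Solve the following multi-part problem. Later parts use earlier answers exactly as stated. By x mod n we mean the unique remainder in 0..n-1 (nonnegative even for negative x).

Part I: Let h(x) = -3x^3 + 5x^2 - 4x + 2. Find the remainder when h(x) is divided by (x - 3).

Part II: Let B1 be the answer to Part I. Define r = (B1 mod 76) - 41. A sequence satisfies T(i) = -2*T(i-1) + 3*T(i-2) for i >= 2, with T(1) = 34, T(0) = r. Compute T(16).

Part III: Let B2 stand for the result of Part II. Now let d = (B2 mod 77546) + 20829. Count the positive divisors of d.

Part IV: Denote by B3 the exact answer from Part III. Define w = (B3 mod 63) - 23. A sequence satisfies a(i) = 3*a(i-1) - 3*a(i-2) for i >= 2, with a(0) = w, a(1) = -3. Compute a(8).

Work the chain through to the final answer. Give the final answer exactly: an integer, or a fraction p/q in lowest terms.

Part I: remainder = value at the root: -3*(3)^3 + 5*(3)^2 - 4*(3)^1 + 2 = (-81) + (45) + (-12) + (2) = -46; answer -46
Part II: B1 = -46; r = -11; T(2) = -2*(34) + 3*(-11) = -101; iterating: T(2)=-101, T(3)=304, T(4)=-911, T(5)=2734, T(6)=-8201, T(7)=24604, T(8)=-73811, T(9)=221434, T(10)=-664301, T(11)=1992904, T(12)=-5978711, T(13)=17936134, T(14)=-53808401, T(15)=161425204, T(16)=-484275611; answer -484275611
Part III: B2 = -484275611; d = 97534; 97534 = 2 * 48767; number of divisors = (1+1) * (1+1) = 4; answer 4
Part IV: B3 = 4; w = -19; a(2) = 3*(-3) - 3*(-19) = 48; iterating: a(2)=48, a(3)=153, a(4)=315, a(5)=486, a(6)=513, a(7)=81, a(8)=-1296; answer -1296

-1296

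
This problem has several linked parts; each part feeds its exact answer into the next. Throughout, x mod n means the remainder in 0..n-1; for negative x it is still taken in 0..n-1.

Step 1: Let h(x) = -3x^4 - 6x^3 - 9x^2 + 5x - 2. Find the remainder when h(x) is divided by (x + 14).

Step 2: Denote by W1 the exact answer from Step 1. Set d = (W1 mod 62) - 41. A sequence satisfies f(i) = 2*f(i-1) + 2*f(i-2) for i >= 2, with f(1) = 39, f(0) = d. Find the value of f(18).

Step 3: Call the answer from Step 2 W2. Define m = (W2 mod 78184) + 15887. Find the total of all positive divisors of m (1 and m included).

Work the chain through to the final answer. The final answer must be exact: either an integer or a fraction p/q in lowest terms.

Step 1: remainder = value at the root: -3*(-14)^4 - 6*(-14)^3 - 9*(-14)^2 + 5*(-14)^1 - 2 = (-115248) + (16464) + (-1764) + (-70) + (-2) = -100620; answer -100620
Step 2: W1 = -100620; d = -35; f(2) = 2*(39) + 2*(-35) = 8; iterating: f(2)=8, f(3)=94, f(4)=204, f(5)=596, f(6)=1600, f(7)=4392, f(8)=11984, f(9)=32752, f(10)=89472, f(11)=244448, f(12)=667840, f(13)=1824576, f(14)=4984832, f(15)=13618816, f(16)=37207296, f(17)=101652224, f(18)=277719040; answer 277719040
Step 3: W2 = 277719040; m = 25359; 25359 = 3 * 79 * 107; sigma = (1 + 3) * (1 + 79) * (1 + 107) = 4 * 80 * 108 = 34560; answer 34560

34560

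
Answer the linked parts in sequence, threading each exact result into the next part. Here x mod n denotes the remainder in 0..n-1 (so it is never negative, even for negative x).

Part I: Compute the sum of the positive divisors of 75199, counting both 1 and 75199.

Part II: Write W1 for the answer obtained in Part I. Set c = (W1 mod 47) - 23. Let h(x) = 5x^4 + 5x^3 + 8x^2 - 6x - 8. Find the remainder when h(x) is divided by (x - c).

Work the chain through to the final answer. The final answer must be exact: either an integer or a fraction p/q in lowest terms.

Part I: 75199 = 139 * 541; sigma = (1 + 139) * (1 + 541) = 140 * 542 = 75880; answer 75880
Part II: W1 = 75880; c = -1; remainder = value at the root: 5*(-1)^4 + 5*(-1)^3 + 8*(-1)^2 - 6*(-1)^1 - 8 = (5) + (-5) + (8) + (6) + (-8) = 6; answer 6

6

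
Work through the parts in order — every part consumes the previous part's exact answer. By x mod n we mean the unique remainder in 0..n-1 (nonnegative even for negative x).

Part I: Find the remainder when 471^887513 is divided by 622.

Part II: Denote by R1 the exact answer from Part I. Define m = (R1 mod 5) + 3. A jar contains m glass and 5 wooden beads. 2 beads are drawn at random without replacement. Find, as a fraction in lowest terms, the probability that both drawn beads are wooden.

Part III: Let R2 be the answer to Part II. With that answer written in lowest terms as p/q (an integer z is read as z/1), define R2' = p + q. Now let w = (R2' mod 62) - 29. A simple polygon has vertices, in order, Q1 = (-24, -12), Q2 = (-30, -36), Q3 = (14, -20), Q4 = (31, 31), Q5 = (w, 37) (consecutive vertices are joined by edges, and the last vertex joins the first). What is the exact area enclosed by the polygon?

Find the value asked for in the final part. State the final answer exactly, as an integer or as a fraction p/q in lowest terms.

Part I: squarings mod 622: 471^1=471, 471^2=409, 471^4=585, 471^8=125, 471^16=75, 471^32=27, 471^64=107, 471^128=253, 471^256=565, 471^512=139, 471^1024=39, 471^2048=277, 471^4096=223, 471^8192=591, 471^16384=339, 471^32768=473, 471^65536=431, 471^131072=405, 471^262144=439, 471^524288=523; 471^887513 = 471^1 * 471^8 * 471^16 * 471^64 * 471^128 * 471^512 * 471^2048 * 471^32768 * 471^65536 * 471^262144 * 471^524288 = 135 (mod 622); answer 135
Part II: R1 = 135; m = 3; total draws C(8,2) = 28; favorable C(5,2) = 10; P = 5/14; answer 5/14
Part III: R2 = 5/14; threaded value p + q = 19; w = -10; cross terms: (-24*-36 - -30*-12)=504, (-30*-20 - 14*-36)=1104, (14*31 - 31*-20)=1054, (31*37 - -10*31)=1457, (-10*-12 - -24*37)=1008; twice the area = |5127| = 5127; area = 5127/2; answer 5127/2

5127/2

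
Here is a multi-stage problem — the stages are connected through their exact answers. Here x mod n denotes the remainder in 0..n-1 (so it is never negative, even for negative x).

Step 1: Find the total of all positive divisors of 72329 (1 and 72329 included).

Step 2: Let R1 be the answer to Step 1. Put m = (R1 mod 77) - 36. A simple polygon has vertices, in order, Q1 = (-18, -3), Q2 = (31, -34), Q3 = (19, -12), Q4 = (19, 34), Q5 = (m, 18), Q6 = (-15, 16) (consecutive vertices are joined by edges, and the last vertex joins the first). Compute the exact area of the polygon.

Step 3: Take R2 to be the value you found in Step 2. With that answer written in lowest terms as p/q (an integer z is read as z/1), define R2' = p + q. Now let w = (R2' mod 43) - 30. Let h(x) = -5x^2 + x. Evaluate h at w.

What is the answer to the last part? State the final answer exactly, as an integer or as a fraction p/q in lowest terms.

-328

Step 1: 72329 = 151 * 479; sigma = (1 + 151) * (1 + 479) = 152 * 480 = 72960; answer 72960
Step 2: R1 = 72960; m = 5; cross terms: (-18*-34 - 31*-3)=705, (31*-12 - 19*-34)=274, (19*34 - 19*-12)=874, (19*18 - 5*34)=172, (5*16 - -15*18)=350, (-15*-3 - -18*16)=333; twice the area = |2708| = 2708; area = 1354; answer 1354
Step 3: R2 = 1354; threaded value p + q = 1355; w = -8; -5*(-8)^2 + 1*(-8)^1 = (-320) + (-8) = -328; answer -328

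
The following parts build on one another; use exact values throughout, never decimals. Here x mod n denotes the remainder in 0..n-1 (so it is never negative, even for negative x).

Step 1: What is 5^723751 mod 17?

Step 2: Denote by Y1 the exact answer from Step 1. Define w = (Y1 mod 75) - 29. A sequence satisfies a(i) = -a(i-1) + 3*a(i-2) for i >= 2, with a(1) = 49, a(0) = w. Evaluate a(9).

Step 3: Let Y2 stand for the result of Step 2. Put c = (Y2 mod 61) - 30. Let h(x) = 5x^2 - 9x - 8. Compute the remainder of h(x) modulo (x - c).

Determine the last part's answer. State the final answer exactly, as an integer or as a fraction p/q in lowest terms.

2008

Step 1: squarings mod 17: 5^1=5, 5^2=8, 5^4=13, 5^8=16, 5^16=1, 5^32=1, 5^64=1, 5^128=1, 5^256=1, 5^512=1, 5^1024=1, 5^2048=1, 5^4096=1, 5^8192=1, 5^16384=1, 5^32768=1, 5^65536=1, 5^131072=1, 5^262144=1, 5^524288=1; 5^723751 = 5^1 * 5^2 * 5^4 * 5^32 * 5^256 * 5^512 * 5^2048 * 5^65536 * 5^131072 * 5^524288 = 10 (mod 17); answer 10
Step 2: Y1 = 10; w = -19; a(2) = -1*(49) + 3*(-19) = -106; iterating: a(2)=-106, a(3)=253, a(4)=-571, a(5)=1330, a(6)=-3043, a(7)=7033, a(8)=-16162, a(9)=37261; answer 37261
Step 3: Y2 = 37261; c = 21; remainder = value at the root: 5*(21)^2 - 9*(21)^1 - 8 = (2205) + (-189) + (-8) = 2008; answer 2008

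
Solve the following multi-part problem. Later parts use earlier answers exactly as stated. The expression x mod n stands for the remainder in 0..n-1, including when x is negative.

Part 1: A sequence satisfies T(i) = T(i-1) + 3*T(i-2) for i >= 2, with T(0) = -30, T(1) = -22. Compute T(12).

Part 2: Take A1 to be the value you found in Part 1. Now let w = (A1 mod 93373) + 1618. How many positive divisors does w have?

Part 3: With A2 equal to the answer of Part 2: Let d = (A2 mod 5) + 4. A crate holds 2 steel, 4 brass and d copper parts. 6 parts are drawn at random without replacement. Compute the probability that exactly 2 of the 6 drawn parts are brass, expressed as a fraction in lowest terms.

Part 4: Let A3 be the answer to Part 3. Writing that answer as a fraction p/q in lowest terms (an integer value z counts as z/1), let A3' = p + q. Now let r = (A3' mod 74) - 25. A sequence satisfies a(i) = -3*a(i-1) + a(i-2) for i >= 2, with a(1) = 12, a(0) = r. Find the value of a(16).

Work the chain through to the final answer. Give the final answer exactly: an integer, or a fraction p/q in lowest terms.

-818744166

Part 1: T(2) = 1*(-22) + 3*(-30) = -112; iterating: T(2)=-112, T(3)=-178, T(4)=-514, T(5)=-1048, T(6)=-2590, T(7)=-5734, T(8)=-13504, T(9)=-30706, T(10)=-71218, T(11)=-163336, T(12)=-376990; answer -376990
Part 2: A1 = -376990; w = 91493; 91493 is prime, so its only divisors are 1 and 91493; count = 2; answer 2
Part 3: A2 = 2; d = 6; total draws C(12,6) = 924; favorable C(4,2)*C(8,4) = 420; P = 5/11; answer 5/11
Part 4: A3 = 5/11; threaded value p + q = 16; r = -9; a(2) = -3*(12) + 1*(-9) = -45; iterating: a(2)=-45, a(3)=147, a(4)=-486, a(5)=1605, a(6)=-5301, a(7)=17508, a(8)=-57825, a(9)=190983, a(10)=-630774, a(11)=2083305, a(12)=-6880689, a(13)=22725372, a(14)=-75056805, a(15)=247895787, a(16)=-818744166; answer -818744166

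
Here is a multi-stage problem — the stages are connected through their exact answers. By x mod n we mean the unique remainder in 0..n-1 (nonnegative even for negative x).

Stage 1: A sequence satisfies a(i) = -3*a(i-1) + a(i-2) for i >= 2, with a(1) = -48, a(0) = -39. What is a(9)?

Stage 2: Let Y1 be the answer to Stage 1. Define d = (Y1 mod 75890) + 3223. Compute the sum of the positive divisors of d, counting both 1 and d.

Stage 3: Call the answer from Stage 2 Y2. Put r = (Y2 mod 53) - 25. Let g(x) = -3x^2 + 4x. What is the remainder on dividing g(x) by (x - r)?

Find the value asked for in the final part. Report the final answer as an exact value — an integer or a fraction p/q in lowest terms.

-4

Stage 1: a(2) = -3*(-48) + 1*(-39) = 105; iterating: a(2)=105, a(3)=-363, a(4)=1194, a(5)=-3945, a(6)=13029, a(7)=-43032, a(8)=142125, a(9)=-469407; answer -469407
Stage 2: Y1 = -469407; d = 65046; 65046 = 2 * 3 * 37 * 293; sigma = (1 + 2) * (1 + 3) * (1 + 37) * (1 + 293) = 3 * 4 * 38 * 294 = 134064; answer 134064
Stage 3: Y2 = 134064; r = 2; remainder = value at the root: -3*(2)^2 + 4*(2)^1 = (-12) + (8) = -4; answer -4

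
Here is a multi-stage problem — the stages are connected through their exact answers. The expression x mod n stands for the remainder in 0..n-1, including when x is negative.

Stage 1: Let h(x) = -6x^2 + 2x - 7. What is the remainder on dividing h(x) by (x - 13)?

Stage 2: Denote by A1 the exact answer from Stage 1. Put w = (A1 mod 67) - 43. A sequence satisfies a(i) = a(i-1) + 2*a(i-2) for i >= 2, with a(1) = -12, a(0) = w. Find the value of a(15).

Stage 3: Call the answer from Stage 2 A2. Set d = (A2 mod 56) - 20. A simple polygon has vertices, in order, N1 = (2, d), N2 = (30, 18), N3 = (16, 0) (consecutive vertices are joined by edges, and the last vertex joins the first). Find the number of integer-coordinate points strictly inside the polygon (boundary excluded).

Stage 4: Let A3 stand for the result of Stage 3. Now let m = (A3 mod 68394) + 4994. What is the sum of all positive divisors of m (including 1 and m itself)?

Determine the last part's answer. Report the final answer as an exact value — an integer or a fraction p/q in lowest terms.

6480

Stage 1: remainder = value at the root: -6*(13)^2 + 2*(13)^1 - 7 = (-1014) + (26) + (-7) = -995; answer -995
Stage 2: A1 = -995; w = -33; a(2) = 1*(-12) + 2*(-33) = -78; iterating: a(2)=-78, a(3)=-102, a(4)=-258, a(5)=-462, a(6)=-978, a(7)=-1902, a(8)=-3858, a(9)=-7662, a(10)=-15378, a(11)=-30702, a(12)=-61458, a(13)=-122862, a(14)=-245778, a(15)=-491502; answer -491502
Stage 3: A2 = -491502; d = -10; cross terms: (2*18 - 30*-10)=336, (30*0 - 16*18)=-288, (16*-10 - 2*0)=-160; twice the area = |-112| = 112; area = 56; boundary points = 28 + 2 + 2 = 32; strictly interior points = area - boundary/2 + 1 = 41; answer 41
Stage 4: A3 = 41; m = 5035; 5035 = 5 * 19 * 53; sigma = (1 + 5) * (1 + 19) * (1 + 53) = 6 * 20 * 54 = 6480; answer 6480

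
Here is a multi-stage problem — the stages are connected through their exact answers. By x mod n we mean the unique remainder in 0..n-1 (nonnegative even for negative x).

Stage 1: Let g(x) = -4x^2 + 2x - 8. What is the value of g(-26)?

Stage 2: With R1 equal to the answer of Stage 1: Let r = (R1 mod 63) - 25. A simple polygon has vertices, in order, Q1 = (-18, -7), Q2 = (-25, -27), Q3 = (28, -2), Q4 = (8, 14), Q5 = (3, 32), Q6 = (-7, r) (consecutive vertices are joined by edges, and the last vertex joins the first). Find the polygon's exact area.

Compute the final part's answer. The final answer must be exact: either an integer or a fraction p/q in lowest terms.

1655/2

Stage 1: -4*(-26)^2 + 2*(-26)^1 - 8 = (-2704) + (-52) + (-8) = -2764; answer -2764
Stage 2: R1 = -2764; r = -17; cross terms: (-18*-27 - -25*-7)=311, (-25*-2 - 28*-27)=806, (28*14 - 8*-2)=408, (8*32 - 3*14)=214, (3*-17 - -7*32)=173, (-7*-7 - -18*-17)=-257; twice the area = |1655| = 1655; area = 1655/2; answer 1655/2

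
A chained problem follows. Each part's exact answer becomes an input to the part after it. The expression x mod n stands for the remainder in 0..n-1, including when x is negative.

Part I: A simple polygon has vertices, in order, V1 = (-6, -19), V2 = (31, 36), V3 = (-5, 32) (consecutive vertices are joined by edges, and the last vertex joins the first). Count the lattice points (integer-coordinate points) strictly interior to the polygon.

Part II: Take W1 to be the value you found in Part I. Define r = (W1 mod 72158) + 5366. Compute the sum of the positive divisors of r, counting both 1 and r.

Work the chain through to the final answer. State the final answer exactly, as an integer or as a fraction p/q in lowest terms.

Part I: cross terms: (-6*36 - 31*-19)=373, (31*32 - -5*36)=1172, (-5*-19 - -6*32)=287; twice the area = |1832| = 1832; area = 916; boundary points = 1 + 4 + 1 = 6; strictly interior points = area - boundary/2 + 1 = 914; answer 914
Part II: W1 = 914; r = 6280; 6280 = 2^3 * 5 * 157; sigma = (1 + 2 + 4 + 8) * (1 + 5) * (1 + 157) = 15 * 6 * 158 = 14220; answer 14220

14220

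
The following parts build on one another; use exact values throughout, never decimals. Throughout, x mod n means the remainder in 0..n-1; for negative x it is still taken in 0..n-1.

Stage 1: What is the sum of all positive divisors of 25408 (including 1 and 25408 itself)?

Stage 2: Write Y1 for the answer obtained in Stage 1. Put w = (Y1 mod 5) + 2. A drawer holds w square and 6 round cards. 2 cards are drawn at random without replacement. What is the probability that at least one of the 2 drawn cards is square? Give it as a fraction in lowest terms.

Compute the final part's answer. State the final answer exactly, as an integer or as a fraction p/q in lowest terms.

7/12

Stage 1: 25408 = 2^6 * 397; sigma = (1 + 2 + 4 + 8 + 16 + 32 + 64) * (1 + 397) = 127 * 398 = 50546; answer 50546
Stage 2: Y1 = 50546; w = 3; total draws C(9,2) = 36; complement C(6,2) = 15; favorable 36 - 15 = 21; P = 7/12; answer 7/12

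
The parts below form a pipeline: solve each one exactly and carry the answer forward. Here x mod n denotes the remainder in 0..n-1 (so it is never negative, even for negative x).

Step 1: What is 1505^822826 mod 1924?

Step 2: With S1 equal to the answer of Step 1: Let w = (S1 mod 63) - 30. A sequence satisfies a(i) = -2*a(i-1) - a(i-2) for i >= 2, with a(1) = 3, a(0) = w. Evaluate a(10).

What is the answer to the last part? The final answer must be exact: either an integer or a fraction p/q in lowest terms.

Step 1: squarings mod 1924: 1505^1=1505, 1505^2=477, 1505^4=497, 1505^8=737, 1505^16=601, 1505^32=1413, 1505^64=1381, 1505^128=477, 1505^256=497, 1505^512=737, 1505^1024=601, 1505^2048=1413, 1505^4096=1381, 1505^8192=477, 1505^16384=497, 1505^32768=737, 1505^65536=601, 1505^131072=1413, 1505^262144=1381, 1505^524288=477; 1505^822826 = 1505^2 * 1505^8 * 1505^32 * 1505^512 * 1505^1024 * 1505^2048 * 1505^32768 * 1505^262144 * 1505^524288 = 1381 (mod 1924); answer 1381
Step 2: S1 = 1381; w = 28; a(2) = -2*(3) - 1*(28) = -34; iterating: a(2)=-34, a(3)=65, a(4)=-96, a(5)=127, a(6)=-158, a(7)=189, a(8)=-220, a(9)=251, a(10)=-282; answer -282

-282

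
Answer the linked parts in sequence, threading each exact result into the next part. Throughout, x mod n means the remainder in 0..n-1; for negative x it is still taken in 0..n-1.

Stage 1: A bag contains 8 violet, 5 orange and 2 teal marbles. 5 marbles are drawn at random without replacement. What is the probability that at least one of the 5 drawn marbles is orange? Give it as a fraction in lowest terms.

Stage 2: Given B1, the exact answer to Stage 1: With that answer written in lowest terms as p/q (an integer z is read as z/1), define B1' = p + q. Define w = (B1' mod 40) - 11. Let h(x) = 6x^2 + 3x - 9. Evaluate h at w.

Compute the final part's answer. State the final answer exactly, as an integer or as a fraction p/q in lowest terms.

Stage 1: total draws C(15,5) = 3003; complement C(10,5) = 252; favorable 3003 - 252 = 2751; P = 131/143; answer 131/143
Stage 2: B1 = 131/143; threaded value p + q = 274; w = 23; 6*(23)^2 + 3*(23)^1 - 9 = (3174) + (69) + (-9) = 3234; answer 3234

3234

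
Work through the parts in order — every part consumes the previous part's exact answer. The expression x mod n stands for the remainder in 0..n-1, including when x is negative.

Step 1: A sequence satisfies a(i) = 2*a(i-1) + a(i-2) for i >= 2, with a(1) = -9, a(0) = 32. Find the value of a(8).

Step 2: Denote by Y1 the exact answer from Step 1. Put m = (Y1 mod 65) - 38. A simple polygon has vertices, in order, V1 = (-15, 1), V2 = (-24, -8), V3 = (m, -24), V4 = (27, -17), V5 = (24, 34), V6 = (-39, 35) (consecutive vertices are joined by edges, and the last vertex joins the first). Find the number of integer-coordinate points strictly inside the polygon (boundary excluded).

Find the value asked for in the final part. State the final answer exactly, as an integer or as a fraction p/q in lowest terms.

Step 1: a(2) = 2*(-9) + 1*(32) = 14; iterating: a(2)=14, a(3)=19, a(4)=52, a(5)=123, a(6)=298, a(7)=719, a(8)=1736; answer 1736
Step 2: Y1 = 1736; m = 8; cross terms: (-15*-8 - -24*1)=144, (-24*-24 - 8*-8)=640, (8*-17 - 27*-24)=512, (27*34 - 24*-17)=1326, (24*35 - -39*34)=2166, (-39*1 - -15*35)=486; twice the area = |5274| = 5274; area = 2637; boundary points = 9 + 16 + 1 + 3 + 1 + 2 = 32; strictly interior points = area - boundary/2 + 1 = 2622; answer 2622

2622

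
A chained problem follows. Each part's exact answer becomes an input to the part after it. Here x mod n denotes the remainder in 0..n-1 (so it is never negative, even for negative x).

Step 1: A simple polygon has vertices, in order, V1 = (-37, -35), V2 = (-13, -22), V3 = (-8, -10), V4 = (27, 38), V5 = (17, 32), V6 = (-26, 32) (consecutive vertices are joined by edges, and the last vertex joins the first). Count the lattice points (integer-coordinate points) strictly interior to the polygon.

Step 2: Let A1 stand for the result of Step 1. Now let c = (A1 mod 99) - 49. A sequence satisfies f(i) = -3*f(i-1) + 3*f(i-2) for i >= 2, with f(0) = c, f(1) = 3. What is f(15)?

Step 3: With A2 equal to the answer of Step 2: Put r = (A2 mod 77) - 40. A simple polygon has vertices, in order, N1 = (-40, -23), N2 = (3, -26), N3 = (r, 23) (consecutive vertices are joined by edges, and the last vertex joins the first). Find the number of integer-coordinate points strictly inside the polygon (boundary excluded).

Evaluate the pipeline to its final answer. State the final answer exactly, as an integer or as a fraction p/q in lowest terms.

1101

Step 1: cross terms: (-37*-22 - -13*-35)=359, (-13*-10 - -8*-22)=-46, (-8*38 - 27*-10)=-34, (27*32 - 17*38)=218, (17*32 - -26*32)=1376, (-26*-35 - -37*32)=2094; twice the area = |3967| = 3967; area = 3967/2; boundary points = 1 + 1 + 1 + 2 + 43 + 1 = 49; strictly interior points = area - boundary/2 + 1 = 1960; answer 1960
Step 2: A1 = 1960; c = 30; f(2) = -3*(3) + 3*(30) = 81; iterating: f(2)=81, f(3)=-234, f(4)=945, f(5)=-3537, f(6)=13446, f(7)=-50949, f(8)=193185, f(9)=-732402, f(10)=2776761, f(11)=-10527489, f(12)=39912750, f(13)=-151320717, f(14)=573700401, f(15)=-2175063354; answer -2175063354
Step 3: A2 = -2175063354; r = 35; cross terms: (-40*-26 - 3*-23)=1109, (3*23 - 35*-26)=979, (35*-23 - -40*23)=115; twice the area = |2203| = 2203; area = 2203/2; boundary points = 1 + 1 + 1 = 3; strictly interior points = area - boundary/2 + 1 = 1101; answer 1101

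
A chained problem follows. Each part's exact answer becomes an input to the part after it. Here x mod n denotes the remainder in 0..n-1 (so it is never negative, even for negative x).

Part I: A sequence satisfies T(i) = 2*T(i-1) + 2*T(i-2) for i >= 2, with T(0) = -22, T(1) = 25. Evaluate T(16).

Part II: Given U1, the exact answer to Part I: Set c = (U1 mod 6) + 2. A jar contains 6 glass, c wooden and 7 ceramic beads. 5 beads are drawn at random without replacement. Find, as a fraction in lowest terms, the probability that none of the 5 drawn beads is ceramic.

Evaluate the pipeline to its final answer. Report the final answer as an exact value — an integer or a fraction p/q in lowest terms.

22/323

Part I: T(2) = 2*(25) + 2*(-22) = 6; iterating: T(2)=6, T(3)=62, T(4)=136, T(5)=396, T(6)=1064, T(7)=2920, T(8)=7968, T(9)=21776, T(10)=59488, T(11)=162528, T(12)=444032, T(13)=1213120, T(14)=3314304, T(15)=9054848, T(16)=24738304; answer 24738304
Part II: U1 = 24738304; c = 6; total draws C(19,5) = 11628; favorable C(12,5) = 792; P = 22/323; answer 22/323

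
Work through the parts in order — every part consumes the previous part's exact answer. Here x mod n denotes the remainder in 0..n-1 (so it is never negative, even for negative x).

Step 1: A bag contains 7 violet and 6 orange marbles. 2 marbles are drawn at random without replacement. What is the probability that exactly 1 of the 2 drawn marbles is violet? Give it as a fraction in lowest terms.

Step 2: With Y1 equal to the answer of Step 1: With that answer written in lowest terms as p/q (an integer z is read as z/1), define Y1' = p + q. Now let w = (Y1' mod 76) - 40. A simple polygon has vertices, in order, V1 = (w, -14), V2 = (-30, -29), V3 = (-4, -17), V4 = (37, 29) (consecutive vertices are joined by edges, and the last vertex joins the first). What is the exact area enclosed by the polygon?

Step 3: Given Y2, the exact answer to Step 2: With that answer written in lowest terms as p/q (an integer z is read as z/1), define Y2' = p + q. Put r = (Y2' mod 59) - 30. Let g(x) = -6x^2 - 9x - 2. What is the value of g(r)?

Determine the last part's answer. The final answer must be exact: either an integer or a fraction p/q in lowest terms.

-2222

Step 1: total draws C(13,2) = 78; favorable C(7,1)*C(6,1) = 42; P = 7/13; answer 7/13
Step 2: Y1 = 7/13; threaded value p + q = 20; w = -20; cross terms: (-20*-29 - -30*-14)=160, (-30*-17 - -4*-29)=394, (-4*29 - 37*-17)=513, (37*-14 - -20*29)=62; twice the area = |1129| = 1129; area = 1129/2; answer 1129/2
Step 3: Y2 = 1129/2; threaded value p + q = 1131; r = -20; -6*(-20)^2 - 9*(-20)^1 - 2 = (-2400) + (180) + (-2) = -2222; answer -2222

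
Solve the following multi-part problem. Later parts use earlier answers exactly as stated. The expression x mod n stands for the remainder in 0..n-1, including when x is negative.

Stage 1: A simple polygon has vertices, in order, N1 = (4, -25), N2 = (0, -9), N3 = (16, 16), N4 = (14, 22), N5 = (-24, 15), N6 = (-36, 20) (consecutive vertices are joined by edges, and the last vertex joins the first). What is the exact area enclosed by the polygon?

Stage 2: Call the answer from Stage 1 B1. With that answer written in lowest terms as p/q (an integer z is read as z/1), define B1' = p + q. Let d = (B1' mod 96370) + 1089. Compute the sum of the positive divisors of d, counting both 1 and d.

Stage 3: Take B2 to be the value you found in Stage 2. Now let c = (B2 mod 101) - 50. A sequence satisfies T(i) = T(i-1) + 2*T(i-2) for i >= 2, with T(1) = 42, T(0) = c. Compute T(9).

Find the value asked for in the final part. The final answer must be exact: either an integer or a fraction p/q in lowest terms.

15512

Stage 1: cross terms: (4*-9 - 0*-25)=-36, (0*16 - 16*-9)=144, (16*22 - 14*16)=128, (14*15 - -24*22)=738, (-24*20 - -36*15)=60, (-36*-25 - 4*20)=820; twice the area = |1854| = 1854; area = 927; answer 927
Stage 2: B1 = 927; threaded value p + q = 928; d = 2017; 2017 is prime, so its only divisors are 1 and 2017; sigma = 1 + 2017 = 2018; answer 2018
Stage 3: B2 = 2018; c = 49; T(2) = 1*(42) + 2*(49) = 140; iterating: T(2)=140, T(3)=224, T(4)=504, T(5)=952, T(6)=1960, T(7)=3864, T(8)=7784, T(9)=15512; answer 15512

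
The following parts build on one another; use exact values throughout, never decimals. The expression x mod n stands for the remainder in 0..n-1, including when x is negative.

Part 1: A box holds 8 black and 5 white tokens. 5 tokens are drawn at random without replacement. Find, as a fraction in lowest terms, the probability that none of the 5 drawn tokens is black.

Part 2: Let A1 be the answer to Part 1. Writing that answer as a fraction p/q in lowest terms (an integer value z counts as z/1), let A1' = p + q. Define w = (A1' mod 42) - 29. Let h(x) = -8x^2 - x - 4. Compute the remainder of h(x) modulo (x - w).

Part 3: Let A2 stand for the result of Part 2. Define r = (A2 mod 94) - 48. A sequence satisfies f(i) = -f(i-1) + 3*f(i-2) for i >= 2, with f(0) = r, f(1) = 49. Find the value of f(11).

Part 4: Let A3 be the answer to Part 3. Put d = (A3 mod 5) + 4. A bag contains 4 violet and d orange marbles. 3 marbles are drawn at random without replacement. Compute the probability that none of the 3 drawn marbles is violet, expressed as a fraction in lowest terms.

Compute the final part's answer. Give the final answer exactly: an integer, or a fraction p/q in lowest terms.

Part 1: total draws C(13,5) = 1287; favorable C(5,5) = 1; P = 1/1287; answer 1/1287
Part 2: A1 = 1/1287; threaded value p + q = 1288; w = -1; remainder = value at the root: -8*(-1)^2 - 1*(-1)^1 - 4 = (-8) + (1) + (-4) = -11; answer -11
Part 3: A2 = -11; r = 35; f(2) = -1*(49) + 3*(35) = 56; iterating: f(2)=56, f(3)=91, f(4)=77, f(5)=196, f(6)=35, f(7)=553, f(8)=-448, f(9)=2107, f(10)=-3451, f(11)=9772; answer 9772
Part 4: A3 = 9772; d = 6; total draws C(10,3) = 120; favorable C(6,3) = 20; P = 1/6; answer 1/6

1/6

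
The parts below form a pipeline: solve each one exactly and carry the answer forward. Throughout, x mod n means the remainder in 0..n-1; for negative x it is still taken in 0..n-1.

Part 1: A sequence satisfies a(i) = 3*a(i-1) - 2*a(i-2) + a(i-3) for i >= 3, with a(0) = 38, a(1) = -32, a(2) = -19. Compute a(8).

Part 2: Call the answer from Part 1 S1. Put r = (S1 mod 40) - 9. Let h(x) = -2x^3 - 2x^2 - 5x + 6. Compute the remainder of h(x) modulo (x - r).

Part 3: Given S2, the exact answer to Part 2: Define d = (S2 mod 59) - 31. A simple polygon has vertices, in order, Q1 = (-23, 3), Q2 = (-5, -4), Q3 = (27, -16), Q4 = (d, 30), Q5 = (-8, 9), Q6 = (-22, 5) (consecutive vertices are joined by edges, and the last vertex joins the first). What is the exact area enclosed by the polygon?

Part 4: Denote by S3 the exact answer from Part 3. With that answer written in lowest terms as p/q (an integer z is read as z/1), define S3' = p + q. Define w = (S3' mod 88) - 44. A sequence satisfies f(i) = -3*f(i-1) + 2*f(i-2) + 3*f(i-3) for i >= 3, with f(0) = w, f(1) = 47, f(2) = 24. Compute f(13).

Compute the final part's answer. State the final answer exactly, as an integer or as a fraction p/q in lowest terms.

-11081443

Part 1: a(3) = 3*(-19) - 2*(-32) + 1*(38) = 45; iterating: a(3)=45, a(4)=141, a(5)=314, a(6)=705, a(7)=1628, a(8)=3788; answer 3788
Part 2: S1 = 3788; r = 19; remainder = value at the root: -2*(19)^3 - 2*(19)^2 - 5*(19)^1 + 6 = (-13718) + (-722) + (-95) + (6) = -14529; answer -14529
Part 3: S2 = -14529; d = 13; cross terms: (-23*-4 - -5*3)=107, (-5*-16 - 27*-4)=188, (27*30 - 13*-16)=1018, (13*9 - -8*30)=357, (-8*5 - -22*9)=158, (-22*3 - -23*5)=49; twice the area = |1877| = 1877; area = 1877/2; answer 1877/2
Part 4: S3 = 1877/2; threaded value p + q = 1879; w = -13; f(3) = -3*(24) + 2*(47) + 3*(-13) = -17; iterating: f(3)=-17, f(4)=240, f(5)=-682, f(6)=2475, f(7)=-8069, f(8)=27111, f(9)=-90046, f(10)=300153, f(11)=-999218, f(12)=3327822, f(13)=-11081443; answer -11081443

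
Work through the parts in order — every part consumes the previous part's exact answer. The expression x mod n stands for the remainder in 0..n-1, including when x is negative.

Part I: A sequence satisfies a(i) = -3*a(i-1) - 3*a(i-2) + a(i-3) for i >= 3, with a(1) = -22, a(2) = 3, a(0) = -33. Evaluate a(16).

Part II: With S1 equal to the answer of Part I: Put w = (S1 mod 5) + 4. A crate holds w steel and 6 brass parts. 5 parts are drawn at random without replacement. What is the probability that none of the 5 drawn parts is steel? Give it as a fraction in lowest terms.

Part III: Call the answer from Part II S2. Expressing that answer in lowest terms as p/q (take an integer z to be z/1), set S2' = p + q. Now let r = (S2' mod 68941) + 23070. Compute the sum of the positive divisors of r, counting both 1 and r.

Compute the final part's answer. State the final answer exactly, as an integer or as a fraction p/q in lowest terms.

Part I: a(3) = -3*(3) - 3*(-22) + 1*(-33) = 24; iterating: a(3)=24, a(4)=-103, a(5)=240, a(6)=-387, a(7)=338, a(8)=387, a(9)=-2562, a(10)=6863, a(11)=-12516, a(12)=14397, a(13)=1220, a(14)=-59367, a(15)=188838, a(16)=-387193; answer -387193
Part II: S1 = -387193; w = 6; total draws C(12,5) = 792; favorable C(6,5) = 6; P = 1/132; answer 1/132
Part III: S2 = 1/132; threaded value p + q = 133; r = 23203; 23203 is prime, so its only divisors are 1 and 23203; sigma = 1 + 23203 = 23204; answer 23204

23204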